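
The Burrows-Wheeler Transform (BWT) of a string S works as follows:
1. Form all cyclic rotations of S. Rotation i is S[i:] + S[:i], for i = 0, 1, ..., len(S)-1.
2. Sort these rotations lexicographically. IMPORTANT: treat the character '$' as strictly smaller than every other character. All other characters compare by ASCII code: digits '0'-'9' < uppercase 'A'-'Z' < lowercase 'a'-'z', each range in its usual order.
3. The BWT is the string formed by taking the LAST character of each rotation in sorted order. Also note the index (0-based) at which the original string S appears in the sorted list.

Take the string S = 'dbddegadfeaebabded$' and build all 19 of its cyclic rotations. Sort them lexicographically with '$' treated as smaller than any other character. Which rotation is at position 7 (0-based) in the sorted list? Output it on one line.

All 19 rotations (rotation i = S[i:]+S[:i]):
  rot[0] = dbddegadfeaebabded$
  rot[1] = bddegadfeaebabded$d
  rot[2] = ddegadfeaebabded$db
  rot[3] = degadfeaebabded$dbd
  rot[4] = egadfeaebabded$dbdd
  rot[5] = gadfeaebabded$dbdde
  rot[6] = adfeaebabded$dbddeg
  rot[7] = dfeaebabded$dbddega
  rot[8] = feaebabded$dbddegad
  rot[9] = eaebabded$dbddegadf
  rot[10] = aebabded$dbddegadfe
  rot[11] = ebabded$dbddegadfea
  rot[12] = babded$dbddegadfeae
  rot[13] = abded$dbddegadfeaeb
  rot[14] = bded$dbddegadfeaeba
  rot[15] = ded$dbddegadfeaebab
  rot[16] = ed$dbddegadfeaebabd
  rot[17] = d$dbddegadfeaebabde
  rot[18] = $dbddegadfeaebabded
Sorted (with $ < everything):
  sorted[0] = $dbddegadfeaebabded
  sorted[1] = abded$dbddegadfeaeb
  sorted[2] = adfeaebabded$dbddeg
  sorted[3] = aebabded$dbddegadfe
  sorted[4] = babded$dbddegadfeae
  sorted[5] = bddegadfeaebabded$d
  sorted[6] = bded$dbddegadfeaeba
  sorted[7] = d$dbddegadfeaebabde
  sorted[8] = dbddegadfeaebabded$
  sorted[9] = ddegadfeaebabded$db
  sorted[10] = ded$dbddegadfeaebab
  sorted[11] = degadfeaebabded$dbd
  sorted[12] = dfeaebabded$dbddega
  sorted[13] = eaebabded$dbddegadf
  sorted[14] = ebabded$dbddegadfea
  sorted[15] = ed$dbddegadfeaebabd
  sorted[16] = egadfeaebabded$dbdd
  sorted[17] = feaebabded$dbddegad
  sorted[18] = gadfeaebabded$dbdde
sorted[7] = d$dbddegadfeaebabde

Answer: d$dbddegadfeaebabde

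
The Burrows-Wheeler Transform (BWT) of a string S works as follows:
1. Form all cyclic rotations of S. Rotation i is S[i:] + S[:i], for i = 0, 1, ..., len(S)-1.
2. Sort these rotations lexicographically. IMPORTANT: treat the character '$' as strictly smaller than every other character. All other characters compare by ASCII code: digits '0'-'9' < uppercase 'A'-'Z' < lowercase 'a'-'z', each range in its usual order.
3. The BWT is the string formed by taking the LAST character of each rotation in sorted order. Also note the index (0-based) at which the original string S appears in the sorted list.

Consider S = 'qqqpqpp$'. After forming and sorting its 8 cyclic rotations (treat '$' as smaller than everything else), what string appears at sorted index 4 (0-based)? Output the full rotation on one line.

All 8 rotations (rotation i = S[i:]+S[:i]):
  rot[0] = qqqpqpp$
  rot[1] = qqpqpp$q
  rot[2] = qpqpp$qq
  rot[3] = pqpp$qqq
  rot[4] = qpp$qqqp
  rot[5] = pp$qqqpq
  rot[6] = p$qqqpqp
  rot[7] = $qqqpqpp
Sorted (with $ < everything):
  sorted[0] = $qqqpqpp
  sorted[1] = p$qqqpqp
  sorted[2] = pp$qqqpq
  sorted[3] = pqpp$qqq
  sorted[4] = qpp$qqqp
  sorted[5] = qpqpp$qq
  sorted[6] = qqpqpp$q
  sorted[7] = qqqpqpp$
sorted[4] = qpp$qqqp

Answer: qpp$qqqp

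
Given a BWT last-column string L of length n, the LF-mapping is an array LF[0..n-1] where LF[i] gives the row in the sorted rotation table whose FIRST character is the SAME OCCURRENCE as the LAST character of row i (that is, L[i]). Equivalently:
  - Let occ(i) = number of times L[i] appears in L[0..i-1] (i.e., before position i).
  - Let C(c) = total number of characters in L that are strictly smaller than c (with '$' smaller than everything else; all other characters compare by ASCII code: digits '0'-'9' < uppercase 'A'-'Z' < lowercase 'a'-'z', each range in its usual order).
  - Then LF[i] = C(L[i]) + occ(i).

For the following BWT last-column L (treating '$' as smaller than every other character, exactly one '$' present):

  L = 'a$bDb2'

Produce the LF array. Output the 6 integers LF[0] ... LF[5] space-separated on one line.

Char counts: '$':1, '2':1, 'D':1, 'a':1, 'b':2
C (first-col start): C('$')=0, C('2')=1, C('D')=2, C('a')=3, C('b')=4
L[0]='a': occ=0, LF[0]=C('a')+0=3+0=3
L[1]='$': occ=0, LF[1]=C('$')+0=0+0=0
L[2]='b': occ=0, LF[2]=C('b')+0=4+0=4
L[3]='D': occ=0, LF[3]=C('D')+0=2+0=2
L[4]='b': occ=1, LF[4]=C('b')+1=4+1=5
L[5]='2': occ=0, LF[5]=C('2')+0=1+0=1

Answer: 3 0 4 2 5 1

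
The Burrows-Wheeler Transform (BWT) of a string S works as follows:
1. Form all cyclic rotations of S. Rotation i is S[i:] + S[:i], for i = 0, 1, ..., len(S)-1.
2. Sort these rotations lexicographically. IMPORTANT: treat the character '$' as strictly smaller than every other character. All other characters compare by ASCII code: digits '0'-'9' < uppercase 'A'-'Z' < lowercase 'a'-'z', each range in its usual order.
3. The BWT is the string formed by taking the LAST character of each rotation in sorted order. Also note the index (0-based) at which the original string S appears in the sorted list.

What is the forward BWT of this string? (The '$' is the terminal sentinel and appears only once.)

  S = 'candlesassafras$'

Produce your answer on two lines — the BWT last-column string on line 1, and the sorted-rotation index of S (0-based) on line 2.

All 16 rotations (rotation i = S[i:]+S[:i]):
  rot[0] = candlesassafras$
  rot[1] = andlesassafras$c
  rot[2] = ndlesassafras$ca
  rot[3] = dlesassafras$can
  rot[4] = lesassafras$cand
  rot[5] = esassafras$candl
  rot[6] = sassafras$candle
  rot[7] = assafras$candles
  rot[8] = ssafras$candlesa
  rot[9] = safras$candlesas
  rot[10] = afras$candlesass
  rot[11] = fras$candlesassa
  rot[12] = ras$candlesassaf
  rot[13] = as$candlesassafr
  rot[14] = s$candlesassafra
  rot[15] = $candlesassafras
Sorted (with $ < everything):
  sorted[0] = $candlesassafras  (last char: 's')
  sorted[1] = afras$candlesass  (last char: 's')
  sorted[2] = andlesassafras$c  (last char: 'c')
  sorted[3] = as$candlesassafr  (last char: 'r')
  sorted[4] = assafras$candles  (last char: 's')
  sorted[5] = candlesassafras$  (last char: '$')
  sorted[6] = dlesassafras$can  (last char: 'n')
  sorted[7] = esassafras$candl  (last char: 'l')
  sorted[8] = fras$candlesassa  (last char: 'a')
  sorted[9] = lesassafras$cand  (last char: 'd')
  sorted[10] = ndlesassafras$ca  (last char: 'a')
  sorted[11] = ras$candlesassaf  (last char: 'f')
  sorted[12] = s$candlesassafra  (last char: 'a')
  sorted[13] = safras$candlesas  (last char: 's')
  sorted[14] = sassafras$candle  (last char: 'e')
  sorted[15] = ssafras$candlesa  (last char: 'a')
Last column: sscrs$nladafasea
Original string S is at sorted index 5

Answer: sscrs$nladafasea
5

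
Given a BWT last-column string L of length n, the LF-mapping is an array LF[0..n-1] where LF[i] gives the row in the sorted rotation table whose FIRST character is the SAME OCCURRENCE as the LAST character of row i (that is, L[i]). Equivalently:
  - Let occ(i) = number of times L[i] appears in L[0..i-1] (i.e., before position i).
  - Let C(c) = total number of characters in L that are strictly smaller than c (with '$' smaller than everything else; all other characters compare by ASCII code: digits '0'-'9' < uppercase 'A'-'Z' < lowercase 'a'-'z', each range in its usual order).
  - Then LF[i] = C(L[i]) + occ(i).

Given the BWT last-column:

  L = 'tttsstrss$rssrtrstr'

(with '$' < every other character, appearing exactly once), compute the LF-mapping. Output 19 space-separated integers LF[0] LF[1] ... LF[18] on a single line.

Char counts: '$':1, 'r':5, 's':7, 't':6
C (first-col start): C('$')=0, C('r')=1, C('s')=6, C('t')=13
L[0]='t': occ=0, LF[0]=C('t')+0=13+0=13
L[1]='t': occ=1, LF[1]=C('t')+1=13+1=14
L[2]='t': occ=2, LF[2]=C('t')+2=13+2=15
L[3]='s': occ=0, LF[3]=C('s')+0=6+0=6
L[4]='s': occ=1, LF[4]=C('s')+1=6+1=7
L[5]='t': occ=3, LF[5]=C('t')+3=13+3=16
L[6]='r': occ=0, LF[6]=C('r')+0=1+0=1
L[7]='s': occ=2, LF[7]=C('s')+2=6+2=8
L[8]='s': occ=3, LF[8]=C('s')+3=6+3=9
L[9]='$': occ=0, LF[9]=C('$')+0=0+0=0
L[10]='r': occ=1, LF[10]=C('r')+1=1+1=2
L[11]='s': occ=4, LF[11]=C('s')+4=6+4=10
L[12]='s': occ=5, LF[12]=C('s')+5=6+5=11
L[13]='r': occ=2, LF[13]=C('r')+2=1+2=3
L[14]='t': occ=4, LF[14]=C('t')+4=13+4=17
L[15]='r': occ=3, LF[15]=C('r')+3=1+3=4
L[16]='s': occ=6, LF[16]=C('s')+6=6+6=12
L[17]='t': occ=5, LF[17]=C('t')+5=13+5=18
L[18]='r': occ=4, LF[18]=C('r')+4=1+4=5

Answer: 13 14 15 6 7 16 1 8 9 0 2 10 11 3 17 4 12 18 5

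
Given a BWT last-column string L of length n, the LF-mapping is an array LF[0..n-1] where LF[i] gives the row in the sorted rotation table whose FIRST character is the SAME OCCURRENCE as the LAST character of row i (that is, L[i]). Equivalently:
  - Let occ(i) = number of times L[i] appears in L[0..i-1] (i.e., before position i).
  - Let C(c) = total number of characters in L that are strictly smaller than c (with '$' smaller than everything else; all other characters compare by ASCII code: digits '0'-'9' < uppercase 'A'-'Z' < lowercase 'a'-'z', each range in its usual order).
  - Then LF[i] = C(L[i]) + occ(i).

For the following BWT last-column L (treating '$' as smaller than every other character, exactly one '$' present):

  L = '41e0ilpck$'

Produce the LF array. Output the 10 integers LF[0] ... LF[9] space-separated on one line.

Char counts: '$':1, '0':1, '1':1, '4':1, 'c':1, 'e':1, 'i':1, 'k':1, 'l':1, 'p':1
C (first-col start): C('$')=0, C('0')=1, C('1')=2, C('4')=3, C('c')=4, C('e')=5, C('i')=6, C('k')=7, C('l')=8, C('p')=9
L[0]='4': occ=0, LF[0]=C('4')+0=3+0=3
L[1]='1': occ=0, LF[1]=C('1')+0=2+0=2
L[2]='e': occ=0, LF[2]=C('e')+0=5+0=5
L[3]='0': occ=0, LF[3]=C('0')+0=1+0=1
L[4]='i': occ=0, LF[4]=C('i')+0=6+0=6
L[5]='l': occ=0, LF[5]=C('l')+0=8+0=8
L[6]='p': occ=0, LF[6]=C('p')+0=9+0=9
L[7]='c': occ=0, LF[7]=C('c')+0=4+0=4
L[8]='k': occ=0, LF[8]=C('k')+0=7+0=7
L[9]='$': occ=0, LF[9]=C('$')+0=0+0=0

Answer: 3 2 5 1 6 8 9 4 7 0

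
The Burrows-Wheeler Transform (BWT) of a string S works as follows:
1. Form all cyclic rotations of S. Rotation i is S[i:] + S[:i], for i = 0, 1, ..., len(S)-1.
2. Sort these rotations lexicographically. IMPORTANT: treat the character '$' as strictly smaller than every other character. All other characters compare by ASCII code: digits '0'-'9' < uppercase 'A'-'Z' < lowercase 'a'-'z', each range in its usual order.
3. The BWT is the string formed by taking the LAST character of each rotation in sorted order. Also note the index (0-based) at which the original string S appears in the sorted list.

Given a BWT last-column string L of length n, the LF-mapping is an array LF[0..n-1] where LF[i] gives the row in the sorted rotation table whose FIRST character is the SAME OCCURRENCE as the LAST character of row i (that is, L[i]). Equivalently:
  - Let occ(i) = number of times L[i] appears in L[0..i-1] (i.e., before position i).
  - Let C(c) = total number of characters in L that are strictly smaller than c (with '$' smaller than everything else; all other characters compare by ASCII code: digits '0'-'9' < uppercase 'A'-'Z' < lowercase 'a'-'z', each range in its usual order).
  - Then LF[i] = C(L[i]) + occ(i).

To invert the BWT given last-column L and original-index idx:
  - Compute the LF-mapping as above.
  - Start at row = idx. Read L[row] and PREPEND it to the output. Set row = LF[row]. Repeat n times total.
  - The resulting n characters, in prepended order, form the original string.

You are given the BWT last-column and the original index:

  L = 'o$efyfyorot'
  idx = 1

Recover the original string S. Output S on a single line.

Answer: effortyoyo$

Derivation:
LF mapping: 4 0 1 2 9 3 10 5 7 6 8
Walk LF starting at row 1, prepending L[row]:
  step 1: row=1, L[1]='$', prepend. Next row=LF[1]=0
  step 2: row=0, L[0]='o', prepend. Next row=LF[0]=4
  step 3: row=4, L[4]='y', prepend. Next row=LF[4]=9
  step 4: row=9, L[9]='o', prepend. Next row=LF[9]=6
  step 5: row=6, L[6]='y', prepend. Next row=LF[6]=10
  step 6: row=10, L[10]='t', prepend. Next row=LF[10]=8
  step 7: row=8, L[8]='r', prepend. Next row=LF[8]=7
  step 8: row=7, L[7]='o', prepend. Next row=LF[7]=5
  step 9: row=5, L[5]='f', prepend. Next row=LF[5]=3
  step 10: row=3, L[3]='f', prepend. Next row=LF[3]=2
  step 11: row=2, L[2]='e', prepend. Next row=LF[2]=1
Reversed output: effortyoyo$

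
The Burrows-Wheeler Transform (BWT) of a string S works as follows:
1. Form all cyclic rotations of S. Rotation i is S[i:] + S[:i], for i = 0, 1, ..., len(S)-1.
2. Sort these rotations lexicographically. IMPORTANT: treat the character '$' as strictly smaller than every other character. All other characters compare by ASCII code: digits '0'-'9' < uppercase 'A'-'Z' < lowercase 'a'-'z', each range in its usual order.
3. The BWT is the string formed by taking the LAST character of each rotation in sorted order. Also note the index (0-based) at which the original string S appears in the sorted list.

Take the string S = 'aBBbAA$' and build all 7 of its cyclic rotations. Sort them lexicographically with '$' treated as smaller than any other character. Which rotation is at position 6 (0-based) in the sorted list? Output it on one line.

All 7 rotations (rotation i = S[i:]+S[:i]):
  rot[0] = aBBbAA$
  rot[1] = BBbAA$a
  rot[2] = BbAA$aB
  rot[3] = bAA$aBB
  rot[4] = AA$aBBb
  rot[5] = A$aBBbA
  rot[6] = $aBBbAA
Sorted (with $ < everything):
  sorted[0] = $aBBbAA
  sorted[1] = A$aBBbA
  sorted[2] = AA$aBBb
  sorted[3] = BBbAA$a
  sorted[4] = BbAA$aB
  sorted[5] = aBBbAA$
  sorted[6] = bAA$aBB
sorted[6] = bAA$aBB

Answer: bAA$aBB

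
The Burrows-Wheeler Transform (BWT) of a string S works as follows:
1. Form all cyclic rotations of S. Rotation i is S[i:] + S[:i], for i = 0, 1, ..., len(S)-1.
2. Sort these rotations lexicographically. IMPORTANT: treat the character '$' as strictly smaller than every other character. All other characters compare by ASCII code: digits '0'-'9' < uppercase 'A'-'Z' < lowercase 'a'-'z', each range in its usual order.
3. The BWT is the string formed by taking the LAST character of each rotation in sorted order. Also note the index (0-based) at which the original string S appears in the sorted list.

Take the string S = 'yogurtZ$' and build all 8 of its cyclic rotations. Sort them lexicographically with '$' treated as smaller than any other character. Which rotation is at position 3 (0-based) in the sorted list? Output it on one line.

All 8 rotations (rotation i = S[i:]+S[:i]):
  rot[0] = yogurtZ$
  rot[1] = ogurtZ$y
  rot[2] = gurtZ$yo
  rot[3] = urtZ$yog
  rot[4] = rtZ$yogu
  rot[5] = tZ$yogur
  rot[6] = Z$yogurt
  rot[7] = $yogurtZ
Sorted (with $ < everything):
  sorted[0] = $yogurtZ
  sorted[1] = Z$yogurt
  sorted[2] = gurtZ$yo
  sorted[3] = ogurtZ$y
  sorted[4] = rtZ$yogu
  sorted[5] = tZ$yogur
  sorted[6] = urtZ$yog
  sorted[7] = yogurtZ$
sorted[3] = ogurtZ$y

Answer: ogurtZ$y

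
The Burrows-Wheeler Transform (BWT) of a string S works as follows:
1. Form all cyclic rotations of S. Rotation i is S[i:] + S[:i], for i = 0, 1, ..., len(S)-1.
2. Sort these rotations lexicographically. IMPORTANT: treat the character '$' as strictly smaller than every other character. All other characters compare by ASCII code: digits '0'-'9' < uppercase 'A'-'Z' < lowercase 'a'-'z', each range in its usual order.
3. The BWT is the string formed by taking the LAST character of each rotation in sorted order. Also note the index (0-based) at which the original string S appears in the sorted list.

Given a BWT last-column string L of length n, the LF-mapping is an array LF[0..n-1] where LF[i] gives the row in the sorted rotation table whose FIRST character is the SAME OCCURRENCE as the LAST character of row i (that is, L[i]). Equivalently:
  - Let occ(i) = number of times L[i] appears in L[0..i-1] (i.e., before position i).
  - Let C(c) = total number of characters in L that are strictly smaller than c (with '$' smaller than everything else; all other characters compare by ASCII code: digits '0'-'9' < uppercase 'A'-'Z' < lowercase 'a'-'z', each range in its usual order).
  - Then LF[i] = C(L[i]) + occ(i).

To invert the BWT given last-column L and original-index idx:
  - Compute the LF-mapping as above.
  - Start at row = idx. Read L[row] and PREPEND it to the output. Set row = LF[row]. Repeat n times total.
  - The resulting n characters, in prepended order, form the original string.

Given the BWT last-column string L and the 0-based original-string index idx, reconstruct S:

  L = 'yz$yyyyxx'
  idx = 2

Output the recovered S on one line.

Answer: xzxyyyyy$

Derivation:
LF mapping: 3 8 0 4 5 6 7 1 2
Walk LF starting at row 2, prepending L[row]:
  step 1: row=2, L[2]='$', prepend. Next row=LF[2]=0
  step 2: row=0, L[0]='y', prepend. Next row=LF[0]=3
  step 3: row=3, L[3]='y', prepend. Next row=LF[3]=4
  step 4: row=4, L[4]='y', prepend. Next row=LF[4]=5
  step 5: row=5, L[5]='y', prepend. Next row=LF[5]=6
  step 6: row=6, L[6]='y', prepend. Next row=LF[6]=7
  step 7: row=7, L[7]='x', prepend. Next row=LF[7]=1
  step 8: row=1, L[1]='z', prepend. Next row=LF[1]=8
  step 9: row=8, L[8]='x', prepend. Next row=LF[8]=2
Reversed output: xzxyyyyy$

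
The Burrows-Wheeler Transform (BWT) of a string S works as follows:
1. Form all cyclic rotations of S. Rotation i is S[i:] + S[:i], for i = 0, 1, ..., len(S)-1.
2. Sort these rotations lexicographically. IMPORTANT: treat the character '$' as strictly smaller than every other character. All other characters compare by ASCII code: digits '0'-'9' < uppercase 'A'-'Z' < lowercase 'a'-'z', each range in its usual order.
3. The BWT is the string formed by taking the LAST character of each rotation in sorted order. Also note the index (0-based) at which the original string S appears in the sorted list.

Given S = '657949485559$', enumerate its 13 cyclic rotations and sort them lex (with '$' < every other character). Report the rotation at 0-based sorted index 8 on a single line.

All 13 rotations (rotation i = S[i:]+S[:i]):
  rot[0] = 657949485559$
  rot[1] = 57949485559$6
  rot[2] = 7949485559$65
  rot[3] = 949485559$657
  rot[4] = 49485559$6579
  rot[5] = 9485559$65794
  rot[6] = 485559$657949
  rot[7] = 85559$6579494
  rot[8] = 5559$65794948
  rot[9] = 559$657949485
  rot[10] = 59$6579494855
  rot[11] = 9$65794948555
  rot[12] = $657949485559
Sorted (with $ < everything):
  sorted[0] = $657949485559
  sorted[1] = 485559$657949
  sorted[2] = 49485559$6579
  sorted[3] = 5559$65794948
  sorted[4] = 559$657949485
  sorted[5] = 57949485559$6
  sorted[6] = 59$6579494855
  sorted[7] = 657949485559$
  sorted[8] = 7949485559$65
  sorted[9] = 85559$6579494
  sorted[10] = 9$65794948555
  sorted[11] = 9485559$65794
  sorted[12] = 949485559$657
sorted[8] = 7949485559$65

Answer: 7949485559$65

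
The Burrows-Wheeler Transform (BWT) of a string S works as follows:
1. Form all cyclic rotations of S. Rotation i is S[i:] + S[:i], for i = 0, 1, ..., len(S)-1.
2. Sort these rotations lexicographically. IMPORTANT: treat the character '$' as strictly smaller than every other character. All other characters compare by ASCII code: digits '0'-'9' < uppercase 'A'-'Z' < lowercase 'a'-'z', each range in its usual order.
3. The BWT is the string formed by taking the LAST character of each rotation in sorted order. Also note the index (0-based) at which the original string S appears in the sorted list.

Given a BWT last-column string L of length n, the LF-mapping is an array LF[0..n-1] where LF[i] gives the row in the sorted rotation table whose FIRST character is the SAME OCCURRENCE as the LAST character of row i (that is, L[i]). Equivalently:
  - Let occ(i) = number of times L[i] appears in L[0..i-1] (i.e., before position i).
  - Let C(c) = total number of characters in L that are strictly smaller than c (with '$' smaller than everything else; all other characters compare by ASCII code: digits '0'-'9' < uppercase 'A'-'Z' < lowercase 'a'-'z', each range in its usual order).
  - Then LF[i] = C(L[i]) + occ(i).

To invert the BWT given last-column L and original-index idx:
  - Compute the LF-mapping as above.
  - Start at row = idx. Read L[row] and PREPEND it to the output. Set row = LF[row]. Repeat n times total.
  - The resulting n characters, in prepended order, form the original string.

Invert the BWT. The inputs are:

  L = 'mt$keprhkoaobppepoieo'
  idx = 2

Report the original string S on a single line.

LF mapping: 10 20 0 8 3 15 19 6 9 11 1 12 2 16 17 4 18 13 7 5 14
Walk LF starting at row 2, prepending L[row]:
  step 1: row=2, L[2]='$', prepend. Next row=LF[2]=0
  step 2: row=0, L[0]='m', prepend. Next row=LF[0]=10
  step 3: row=10, L[10]='a', prepend. Next row=LF[10]=1
  step 4: row=1, L[1]='t', prepend. Next row=LF[1]=20
  step 5: row=20, L[20]='o', prepend. Next row=LF[20]=14
  step 6: row=14, L[14]='p', prepend. Next row=LF[14]=17
  step 7: row=17, L[17]='o', prepend. Next row=LF[17]=13
  step 8: row=13, L[13]='p', prepend. Next row=LF[13]=16
  step 9: row=16, L[16]='p', prepend. Next row=LF[16]=18
  step 10: row=18, L[18]='i', prepend. Next row=LF[18]=7
  step 11: row=7, L[7]='h', prepend. Next row=LF[7]=6
  step 12: row=6, L[6]='r', prepend. Next row=LF[6]=19
  step 13: row=19, L[19]='e', prepend. Next row=LF[19]=5
  step 14: row=5, L[5]='p', prepend. Next row=LF[5]=15
  step 15: row=15, L[15]='e', prepend. Next row=LF[15]=4
  step 16: row=4, L[4]='e', prepend. Next row=LF[4]=3
  step 17: row=3, L[3]='k', prepend. Next row=LF[3]=8
  step 18: row=8, L[8]='k', prepend. Next row=LF[8]=9
  step 19: row=9, L[9]='o', prepend. Next row=LF[9]=11
  step 20: row=11, L[11]='o', prepend. Next row=LF[11]=12
  step 21: row=12, L[12]='b', prepend. Next row=LF[12]=2
Reversed output: bookkeeperhippopotam$

Answer: bookkeeperhippopotam$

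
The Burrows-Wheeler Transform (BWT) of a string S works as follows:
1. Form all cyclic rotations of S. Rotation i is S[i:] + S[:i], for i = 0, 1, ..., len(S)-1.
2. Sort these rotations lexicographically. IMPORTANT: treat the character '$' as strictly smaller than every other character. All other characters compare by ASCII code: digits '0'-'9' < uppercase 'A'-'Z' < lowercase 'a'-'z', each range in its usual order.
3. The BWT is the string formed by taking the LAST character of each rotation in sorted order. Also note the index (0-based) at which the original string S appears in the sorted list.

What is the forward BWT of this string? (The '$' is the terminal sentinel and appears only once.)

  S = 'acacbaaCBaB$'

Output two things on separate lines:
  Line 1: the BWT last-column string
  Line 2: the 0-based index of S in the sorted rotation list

All 12 rotations (rotation i = S[i:]+S[:i]):
  rot[0] = acacbaaCBaB$
  rot[1] = cacbaaCBaB$a
  rot[2] = acbaaCBaB$ac
  rot[3] = cbaaCBaB$aca
  rot[4] = baaCBaB$acac
  rot[5] = aaCBaB$acacb
  rot[6] = aCBaB$acacba
  rot[7] = CBaB$acacbaa
  rot[8] = BaB$acacbaaC
  rot[9] = aB$acacbaaCB
  rot[10] = B$acacbaaCBa
  rot[11] = $acacbaaCBaB
Sorted (with $ < everything):
  sorted[0] = $acacbaaCBaB  (last char: 'B')
  sorted[1] = B$acacbaaCBa  (last char: 'a')
  sorted[2] = BaB$acacbaaC  (last char: 'C')
  sorted[3] = CBaB$acacbaa  (last char: 'a')
  sorted[4] = aB$acacbaaCB  (last char: 'B')
  sorted[5] = aCBaB$acacba  (last char: 'a')
  sorted[6] = aaCBaB$acacb  (last char: 'b')
  sorted[7] = acacbaaCBaB$  (last char: '$')
  sorted[8] = acbaaCBaB$ac  (last char: 'c')
  sorted[9] = baaCBaB$acac  (last char: 'c')
  sorted[10] = cacbaaCBaB$a  (last char: 'a')
  sorted[11] = cbaaCBaB$aca  (last char: 'a')
Last column: BaCaBab$ccaa
Original string S is at sorted index 7

Answer: BaCaBab$ccaa
7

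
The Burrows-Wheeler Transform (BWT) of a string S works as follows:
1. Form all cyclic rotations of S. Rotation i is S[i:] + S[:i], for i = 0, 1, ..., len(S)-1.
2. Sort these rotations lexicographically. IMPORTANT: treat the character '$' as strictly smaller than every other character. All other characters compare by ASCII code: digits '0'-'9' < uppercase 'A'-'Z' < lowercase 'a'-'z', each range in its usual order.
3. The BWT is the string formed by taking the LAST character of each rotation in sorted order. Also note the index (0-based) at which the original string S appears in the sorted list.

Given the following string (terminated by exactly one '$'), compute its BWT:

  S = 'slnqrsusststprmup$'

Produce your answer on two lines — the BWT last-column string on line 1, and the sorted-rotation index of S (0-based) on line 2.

All 18 rotations (rotation i = S[i:]+S[:i]):
  rot[0] = slnqrsusststprmup$
  rot[1] = lnqrsusststprmup$s
  rot[2] = nqrsusststprmup$sl
  rot[3] = qrsusststprmup$sln
  rot[4] = rsusststprmup$slnq
  rot[5] = susststprmup$slnqr
  rot[6] = usststprmup$slnqrs
  rot[7] = sststprmup$slnqrsu
  rot[8] = ststprmup$slnqrsus
  rot[9] = tstprmup$slnqrsuss
  rot[10] = stprmup$slnqrsusst
  rot[11] = tprmup$slnqrsussts
  rot[12] = prmup$slnqrsusstst
  rot[13] = rmup$slnqrsusststp
  rot[14] = mup$slnqrsusststpr
  rot[15] = up$slnqrsusststprm
  rot[16] = p$slnqrsusststprmu
  rot[17] = $slnqrsusststprmup
Sorted (with $ < everything):
  sorted[0] = $slnqrsusststprmup  (last char: 'p')
  sorted[1] = lnqrsusststprmup$s  (last char: 's')
  sorted[2] = mup$slnqrsusststpr  (last char: 'r')
  sorted[3] = nqrsusststprmup$sl  (last char: 'l')
  sorted[4] = p$slnqrsusststprmu  (last char: 'u')
  sorted[5] = prmup$slnqrsusstst  (last char: 't')
  sorted[6] = qrsusststprmup$sln  (last char: 'n')
  sorted[7] = rmup$slnqrsusststp  (last char: 'p')
  sorted[8] = rsusststprmup$slnq  (last char: 'q')
  sorted[9] = slnqrsusststprmup$  (last char: '$')
  sorted[10] = sststprmup$slnqrsu  (last char: 'u')
  sorted[11] = stprmup$slnqrsusst  (last char: 't')
  sorted[12] = ststprmup$slnqrsus  (last char: 's')
  sorted[13] = susststprmup$slnqr  (last char: 'r')
  sorted[14] = tprmup$slnqrsussts  (last char: 's')
  sorted[15] = tstprmup$slnqrsuss  (last char: 's')
  sorted[16] = up$slnqrsusststprm  (last char: 'm')
  sorted[17] = usststprmup$slnqrs  (last char: 's')
Last column: psrlutnpq$utsrssms
Original string S is at sorted index 9

Answer: psrlutnpq$utsrssms
9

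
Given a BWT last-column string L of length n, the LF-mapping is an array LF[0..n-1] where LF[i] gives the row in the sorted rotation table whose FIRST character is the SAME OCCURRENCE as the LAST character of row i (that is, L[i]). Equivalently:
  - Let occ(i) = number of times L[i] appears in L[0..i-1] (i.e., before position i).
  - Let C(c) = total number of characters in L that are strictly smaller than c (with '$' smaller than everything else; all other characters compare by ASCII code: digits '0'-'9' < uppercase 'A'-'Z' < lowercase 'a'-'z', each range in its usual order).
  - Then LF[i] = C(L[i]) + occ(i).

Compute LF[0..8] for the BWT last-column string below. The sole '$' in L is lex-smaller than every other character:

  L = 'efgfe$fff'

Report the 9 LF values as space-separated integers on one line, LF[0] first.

Char counts: '$':1, 'e':2, 'f':5, 'g':1
C (first-col start): C('$')=0, C('e')=1, C('f')=3, C('g')=8
L[0]='e': occ=0, LF[0]=C('e')+0=1+0=1
L[1]='f': occ=0, LF[1]=C('f')+0=3+0=3
L[2]='g': occ=0, LF[2]=C('g')+0=8+0=8
L[3]='f': occ=1, LF[3]=C('f')+1=3+1=4
L[4]='e': occ=1, LF[4]=C('e')+1=1+1=2
L[5]='$': occ=0, LF[5]=C('$')+0=0+0=0
L[6]='f': occ=2, LF[6]=C('f')+2=3+2=5
L[7]='f': occ=3, LF[7]=C('f')+3=3+3=6
L[8]='f': occ=4, LF[8]=C('f')+4=3+4=7

Answer: 1 3 8 4 2 0 5 6 7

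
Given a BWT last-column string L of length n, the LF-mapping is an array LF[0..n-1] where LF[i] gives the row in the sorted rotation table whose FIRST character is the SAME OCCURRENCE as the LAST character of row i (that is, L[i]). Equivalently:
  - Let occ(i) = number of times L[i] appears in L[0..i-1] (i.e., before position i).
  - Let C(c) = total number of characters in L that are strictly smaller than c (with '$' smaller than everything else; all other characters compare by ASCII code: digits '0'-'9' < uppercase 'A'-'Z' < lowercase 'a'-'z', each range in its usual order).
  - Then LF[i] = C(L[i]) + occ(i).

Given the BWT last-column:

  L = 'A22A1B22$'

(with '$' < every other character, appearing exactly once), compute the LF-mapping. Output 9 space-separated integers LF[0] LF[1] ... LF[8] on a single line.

Answer: 6 2 3 7 1 8 4 5 0

Derivation:
Char counts: '$':1, '1':1, '2':4, 'A':2, 'B':1
C (first-col start): C('$')=0, C('1')=1, C('2')=2, C('A')=6, C('B')=8
L[0]='A': occ=0, LF[0]=C('A')+0=6+0=6
L[1]='2': occ=0, LF[1]=C('2')+0=2+0=2
L[2]='2': occ=1, LF[2]=C('2')+1=2+1=3
L[3]='A': occ=1, LF[3]=C('A')+1=6+1=7
L[4]='1': occ=0, LF[4]=C('1')+0=1+0=1
L[5]='B': occ=0, LF[5]=C('B')+0=8+0=8
L[6]='2': occ=2, LF[6]=C('2')+2=2+2=4
L[7]='2': occ=3, LF[7]=C('2')+3=2+3=5
L[8]='$': occ=0, LF[8]=C('$')+0=0+0=0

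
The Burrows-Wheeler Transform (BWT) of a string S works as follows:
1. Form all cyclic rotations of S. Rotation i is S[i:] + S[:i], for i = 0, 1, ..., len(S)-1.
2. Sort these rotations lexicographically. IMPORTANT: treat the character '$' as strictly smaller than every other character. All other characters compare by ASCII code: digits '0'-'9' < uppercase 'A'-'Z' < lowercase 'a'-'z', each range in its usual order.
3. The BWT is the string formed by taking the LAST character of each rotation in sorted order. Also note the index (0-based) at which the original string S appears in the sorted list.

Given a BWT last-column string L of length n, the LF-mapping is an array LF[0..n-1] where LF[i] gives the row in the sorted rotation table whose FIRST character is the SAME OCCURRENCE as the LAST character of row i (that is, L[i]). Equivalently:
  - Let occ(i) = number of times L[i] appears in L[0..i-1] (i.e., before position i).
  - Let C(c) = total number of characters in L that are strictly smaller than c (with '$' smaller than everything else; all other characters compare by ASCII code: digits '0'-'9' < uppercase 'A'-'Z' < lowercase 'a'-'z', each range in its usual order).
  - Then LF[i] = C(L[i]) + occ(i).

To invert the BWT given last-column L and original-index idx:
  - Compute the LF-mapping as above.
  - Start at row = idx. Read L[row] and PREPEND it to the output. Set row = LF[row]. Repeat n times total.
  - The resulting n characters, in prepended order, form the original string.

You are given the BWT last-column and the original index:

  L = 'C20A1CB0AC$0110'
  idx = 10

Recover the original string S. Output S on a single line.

Answer: A2001C10CA0B1C$

Derivation:
LF mapping: 12 8 1 9 5 13 11 2 10 14 0 3 6 7 4
Walk LF starting at row 10, prepending L[row]:
  step 1: row=10, L[10]='$', prepend. Next row=LF[10]=0
  step 2: row=0, L[0]='C', prepend. Next row=LF[0]=12
  step 3: row=12, L[12]='1', prepend. Next row=LF[12]=6
  step 4: row=6, L[6]='B', prepend. Next row=LF[6]=11
  step 5: row=11, L[11]='0', prepend. Next row=LF[11]=3
  step 6: row=3, L[3]='A', prepend. Next row=LF[3]=9
  step 7: row=9, L[9]='C', prepend. Next row=LF[9]=14
  step 8: row=14, L[14]='0', prepend. Next row=LF[14]=4
  step 9: row=4, L[4]='1', prepend. Next row=LF[4]=5
  step 10: row=5, L[5]='C', prepend. Next row=LF[5]=13
  step 11: row=13, L[13]='1', prepend. Next row=LF[13]=7
  step 12: row=7, L[7]='0', prepend. Next row=LF[7]=2
  step 13: row=2, L[2]='0', prepend. Next row=LF[2]=1
  step 14: row=1, L[1]='2', prepend. Next row=LF[1]=8
  step 15: row=8, L[8]='A', prepend. Next row=LF[8]=10
Reversed output: A2001C10CA0B1C$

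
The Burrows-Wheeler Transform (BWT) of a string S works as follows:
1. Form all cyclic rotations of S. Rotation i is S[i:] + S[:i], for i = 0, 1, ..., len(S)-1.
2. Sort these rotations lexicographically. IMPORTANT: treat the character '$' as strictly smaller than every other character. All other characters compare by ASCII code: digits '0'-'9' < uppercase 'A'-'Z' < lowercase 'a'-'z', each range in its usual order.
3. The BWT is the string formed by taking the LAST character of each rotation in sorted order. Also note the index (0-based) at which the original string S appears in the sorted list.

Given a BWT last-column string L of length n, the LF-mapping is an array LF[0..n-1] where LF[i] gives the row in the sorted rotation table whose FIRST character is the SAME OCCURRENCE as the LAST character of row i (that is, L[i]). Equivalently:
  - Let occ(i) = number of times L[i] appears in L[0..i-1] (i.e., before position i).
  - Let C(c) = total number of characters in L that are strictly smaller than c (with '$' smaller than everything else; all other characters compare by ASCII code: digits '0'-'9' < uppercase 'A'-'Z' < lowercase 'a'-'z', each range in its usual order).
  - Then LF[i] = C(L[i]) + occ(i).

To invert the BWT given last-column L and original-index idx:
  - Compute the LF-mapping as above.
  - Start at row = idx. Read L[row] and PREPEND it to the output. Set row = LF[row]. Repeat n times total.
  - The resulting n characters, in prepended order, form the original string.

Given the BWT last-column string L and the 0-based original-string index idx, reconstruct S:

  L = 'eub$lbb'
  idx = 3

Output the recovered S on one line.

Answer: bubble$

Derivation:
LF mapping: 4 6 1 0 5 2 3
Walk LF starting at row 3, prepending L[row]:
  step 1: row=3, L[3]='$', prepend. Next row=LF[3]=0
  step 2: row=0, L[0]='e', prepend. Next row=LF[0]=4
  step 3: row=4, L[4]='l', prepend. Next row=LF[4]=5
  step 4: row=5, L[5]='b', prepend. Next row=LF[5]=2
  step 5: row=2, L[2]='b', prepend. Next row=LF[2]=1
  step 6: row=1, L[1]='u', prepend. Next row=LF[1]=6
  step 7: row=6, L[6]='b', prepend. Next row=LF[6]=3
Reversed output: bubble$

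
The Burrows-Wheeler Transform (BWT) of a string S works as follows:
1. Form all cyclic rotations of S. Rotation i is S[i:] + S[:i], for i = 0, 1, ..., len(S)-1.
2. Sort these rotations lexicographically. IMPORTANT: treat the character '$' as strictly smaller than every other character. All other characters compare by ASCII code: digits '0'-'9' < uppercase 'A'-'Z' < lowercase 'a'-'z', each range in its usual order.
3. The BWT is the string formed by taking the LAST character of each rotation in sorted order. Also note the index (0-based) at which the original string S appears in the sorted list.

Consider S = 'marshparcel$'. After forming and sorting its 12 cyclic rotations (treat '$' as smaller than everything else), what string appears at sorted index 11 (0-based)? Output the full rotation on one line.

Answer: shparcel$mar

Derivation:
All 12 rotations (rotation i = S[i:]+S[:i]):
  rot[0] = marshparcel$
  rot[1] = arshparcel$m
  rot[2] = rshparcel$ma
  rot[3] = shparcel$mar
  rot[4] = hparcel$mars
  rot[5] = parcel$marsh
  rot[6] = arcel$marshp
  rot[7] = rcel$marshpa
  rot[8] = cel$marshpar
  rot[9] = el$marshparc
  rot[10] = l$marshparce
  rot[11] = $marshparcel
Sorted (with $ < everything):
  sorted[0] = $marshparcel
  sorted[1] = arcel$marshp
  sorted[2] = arshparcel$m
  sorted[3] = cel$marshpar
  sorted[4] = el$marshparc
  sorted[5] = hparcel$mars
  sorted[6] = l$marshparce
  sorted[7] = marshparcel$
  sorted[8] = parcel$marsh
  sorted[9] = rcel$marshpa
  sorted[10] = rshparcel$ma
  sorted[11] = shparcel$mar
sorted[11] = shparcel$mar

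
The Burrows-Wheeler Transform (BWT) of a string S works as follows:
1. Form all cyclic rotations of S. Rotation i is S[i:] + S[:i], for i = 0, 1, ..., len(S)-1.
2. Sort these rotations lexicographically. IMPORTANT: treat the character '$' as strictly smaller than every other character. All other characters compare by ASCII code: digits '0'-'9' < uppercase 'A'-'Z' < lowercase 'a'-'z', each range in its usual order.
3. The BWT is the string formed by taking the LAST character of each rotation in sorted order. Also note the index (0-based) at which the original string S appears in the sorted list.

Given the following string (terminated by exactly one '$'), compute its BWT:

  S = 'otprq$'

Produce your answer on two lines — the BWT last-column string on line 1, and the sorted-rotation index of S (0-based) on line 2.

All 6 rotations (rotation i = S[i:]+S[:i]):
  rot[0] = otprq$
  rot[1] = tprq$o
  rot[2] = prq$ot
  rot[3] = rq$otp
  rot[4] = q$otpr
  rot[5] = $otprq
Sorted (with $ < everything):
  sorted[0] = $otprq  (last char: 'q')
  sorted[1] = otprq$  (last char: '$')
  sorted[2] = prq$ot  (last char: 't')
  sorted[3] = q$otpr  (last char: 'r')
  sorted[4] = rq$otp  (last char: 'p')
  sorted[5] = tprq$o  (last char: 'o')
Last column: q$trpo
Original string S is at sorted index 1

Answer: q$trpo
1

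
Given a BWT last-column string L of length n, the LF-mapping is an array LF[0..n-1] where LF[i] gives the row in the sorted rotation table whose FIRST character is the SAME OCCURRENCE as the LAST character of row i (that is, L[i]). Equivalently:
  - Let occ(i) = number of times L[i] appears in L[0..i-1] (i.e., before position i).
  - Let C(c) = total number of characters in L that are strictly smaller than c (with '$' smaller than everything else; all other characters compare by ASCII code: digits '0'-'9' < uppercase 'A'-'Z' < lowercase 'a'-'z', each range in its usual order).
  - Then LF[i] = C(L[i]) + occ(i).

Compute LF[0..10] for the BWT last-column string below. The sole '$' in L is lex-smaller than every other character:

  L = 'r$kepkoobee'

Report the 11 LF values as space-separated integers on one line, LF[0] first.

Answer: 10 0 5 2 9 6 7 8 1 3 4

Derivation:
Char counts: '$':1, 'b':1, 'e':3, 'k':2, 'o':2, 'p':1, 'r':1
C (first-col start): C('$')=0, C('b')=1, C('e')=2, C('k')=5, C('o')=7, C('p')=9, C('r')=10
L[0]='r': occ=0, LF[0]=C('r')+0=10+0=10
L[1]='$': occ=0, LF[1]=C('$')+0=0+0=0
L[2]='k': occ=0, LF[2]=C('k')+0=5+0=5
L[3]='e': occ=0, LF[3]=C('e')+0=2+0=2
L[4]='p': occ=0, LF[4]=C('p')+0=9+0=9
L[5]='k': occ=1, LF[5]=C('k')+1=5+1=6
L[6]='o': occ=0, LF[6]=C('o')+0=7+0=7
L[7]='o': occ=1, LF[7]=C('o')+1=7+1=8
L[8]='b': occ=0, LF[8]=C('b')+0=1+0=1
L[9]='e': occ=1, LF[9]=C('e')+1=2+1=3
L[10]='e': occ=2, LF[10]=C('e')+2=2+2=4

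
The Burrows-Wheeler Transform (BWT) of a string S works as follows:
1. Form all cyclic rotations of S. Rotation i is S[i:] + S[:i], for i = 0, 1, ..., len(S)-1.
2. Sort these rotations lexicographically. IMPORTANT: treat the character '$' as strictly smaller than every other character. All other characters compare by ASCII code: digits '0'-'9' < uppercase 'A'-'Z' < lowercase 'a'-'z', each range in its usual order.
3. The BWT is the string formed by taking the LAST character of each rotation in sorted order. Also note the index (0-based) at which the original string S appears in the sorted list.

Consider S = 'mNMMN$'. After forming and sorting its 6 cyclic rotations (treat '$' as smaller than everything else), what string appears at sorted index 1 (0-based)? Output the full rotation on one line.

All 6 rotations (rotation i = S[i:]+S[:i]):
  rot[0] = mNMMN$
  rot[1] = NMMN$m
  rot[2] = MMN$mN
  rot[3] = MN$mNM
  rot[4] = N$mNMM
  rot[5] = $mNMMN
Sorted (with $ < everything):
  sorted[0] = $mNMMN
  sorted[1] = MMN$mN
  sorted[2] = MN$mNM
  sorted[3] = N$mNMM
  sorted[4] = NMMN$m
  sorted[5] = mNMMN$
sorted[1] = MMN$mN

Answer: MMN$mN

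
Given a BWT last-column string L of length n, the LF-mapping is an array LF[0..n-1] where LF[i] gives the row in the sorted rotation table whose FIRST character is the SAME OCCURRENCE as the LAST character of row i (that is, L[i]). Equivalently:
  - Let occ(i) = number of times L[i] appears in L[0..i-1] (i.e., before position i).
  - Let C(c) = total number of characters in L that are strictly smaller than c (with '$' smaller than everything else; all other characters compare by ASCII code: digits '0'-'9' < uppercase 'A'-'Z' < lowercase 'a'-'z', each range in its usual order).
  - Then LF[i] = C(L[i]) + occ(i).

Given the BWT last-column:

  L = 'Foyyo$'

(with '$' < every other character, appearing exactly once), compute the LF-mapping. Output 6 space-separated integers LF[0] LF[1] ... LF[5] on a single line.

Answer: 1 2 4 5 3 0

Derivation:
Char counts: '$':1, 'F':1, 'o':2, 'y':2
C (first-col start): C('$')=0, C('F')=1, C('o')=2, C('y')=4
L[0]='F': occ=0, LF[0]=C('F')+0=1+0=1
L[1]='o': occ=0, LF[1]=C('o')+0=2+0=2
L[2]='y': occ=0, LF[2]=C('y')+0=4+0=4
L[3]='y': occ=1, LF[3]=C('y')+1=4+1=5
L[4]='o': occ=1, LF[4]=C('o')+1=2+1=3
L[5]='$': occ=0, LF[5]=C('$')+0=0+0=0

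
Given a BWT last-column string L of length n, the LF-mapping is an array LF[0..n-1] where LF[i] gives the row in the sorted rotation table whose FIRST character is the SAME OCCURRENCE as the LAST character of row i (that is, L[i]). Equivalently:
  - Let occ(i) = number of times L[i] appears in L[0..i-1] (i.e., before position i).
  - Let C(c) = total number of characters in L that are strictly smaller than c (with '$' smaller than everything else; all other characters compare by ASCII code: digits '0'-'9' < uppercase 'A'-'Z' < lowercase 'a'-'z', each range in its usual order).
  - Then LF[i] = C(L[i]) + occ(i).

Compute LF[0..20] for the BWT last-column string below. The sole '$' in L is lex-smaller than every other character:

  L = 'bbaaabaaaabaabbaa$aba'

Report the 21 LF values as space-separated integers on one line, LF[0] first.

Answer: 14 15 1 2 3 16 4 5 6 7 17 8 9 18 19 10 11 0 12 20 13

Derivation:
Char counts: '$':1, 'a':13, 'b':7
C (first-col start): C('$')=0, C('a')=1, C('b')=14
L[0]='b': occ=0, LF[0]=C('b')+0=14+0=14
L[1]='b': occ=1, LF[1]=C('b')+1=14+1=15
L[2]='a': occ=0, LF[2]=C('a')+0=1+0=1
L[3]='a': occ=1, LF[3]=C('a')+1=1+1=2
L[4]='a': occ=2, LF[4]=C('a')+2=1+2=3
L[5]='b': occ=2, LF[5]=C('b')+2=14+2=16
L[6]='a': occ=3, LF[6]=C('a')+3=1+3=4
L[7]='a': occ=4, LF[7]=C('a')+4=1+4=5
L[8]='a': occ=5, LF[8]=C('a')+5=1+5=6
L[9]='a': occ=6, LF[9]=C('a')+6=1+6=7
L[10]='b': occ=3, LF[10]=C('b')+3=14+3=17
L[11]='a': occ=7, LF[11]=C('a')+7=1+7=8
L[12]='a': occ=8, LF[12]=C('a')+8=1+8=9
L[13]='b': occ=4, LF[13]=C('b')+4=14+4=18
L[14]='b': occ=5, LF[14]=C('b')+5=14+5=19
L[15]='a': occ=9, LF[15]=C('a')+9=1+9=10
L[16]='a': occ=10, LF[16]=C('a')+10=1+10=11
L[17]='$': occ=0, LF[17]=C('$')+0=0+0=0
L[18]='a': occ=11, LF[18]=C('a')+11=1+11=12
L[19]='b': occ=6, LF[19]=C('b')+6=14+6=20
L[20]='a': occ=12, LF[20]=C('a')+12=1+12=13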